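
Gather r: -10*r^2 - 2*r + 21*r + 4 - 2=-10*r^2 + 19*r + 2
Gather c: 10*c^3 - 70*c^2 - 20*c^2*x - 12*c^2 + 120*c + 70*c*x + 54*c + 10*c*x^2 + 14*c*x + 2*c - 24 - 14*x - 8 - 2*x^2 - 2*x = 10*c^3 + c^2*(-20*x - 82) + c*(10*x^2 + 84*x + 176) - 2*x^2 - 16*x - 32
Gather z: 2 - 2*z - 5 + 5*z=3*z - 3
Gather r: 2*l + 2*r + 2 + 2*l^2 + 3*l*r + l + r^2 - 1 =2*l^2 + 3*l + r^2 + r*(3*l + 2) + 1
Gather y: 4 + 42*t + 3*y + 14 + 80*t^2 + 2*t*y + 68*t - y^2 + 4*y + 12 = 80*t^2 + 110*t - y^2 + y*(2*t + 7) + 30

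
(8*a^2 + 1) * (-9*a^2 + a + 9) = -72*a^4 + 8*a^3 + 63*a^2 + a + 9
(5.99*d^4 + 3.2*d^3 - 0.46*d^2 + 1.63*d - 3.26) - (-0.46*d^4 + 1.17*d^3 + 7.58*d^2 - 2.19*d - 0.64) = 6.45*d^4 + 2.03*d^3 - 8.04*d^2 + 3.82*d - 2.62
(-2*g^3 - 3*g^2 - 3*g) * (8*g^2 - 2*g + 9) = -16*g^5 - 20*g^4 - 36*g^3 - 21*g^2 - 27*g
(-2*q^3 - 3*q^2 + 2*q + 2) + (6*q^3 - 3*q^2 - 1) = 4*q^3 - 6*q^2 + 2*q + 1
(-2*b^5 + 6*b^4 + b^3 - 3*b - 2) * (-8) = 16*b^5 - 48*b^4 - 8*b^3 + 24*b + 16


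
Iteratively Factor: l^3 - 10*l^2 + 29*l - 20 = (l - 4)*(l^2 - 6*l + 5) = (l - 5)*(l - 4)*(l - 1)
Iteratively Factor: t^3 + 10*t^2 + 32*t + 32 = (t + 2)*(t^2 + 8*t + 16) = (t + 2)*(t + 4)*(t + 4)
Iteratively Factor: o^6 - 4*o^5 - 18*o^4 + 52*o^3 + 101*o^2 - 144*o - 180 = (o + 1)*(o^5 - 5*o^4 - 13*o^3 + 65*o^2 + 36*o - 180) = (o - 5)*(o + 1)*(o^4 - 13*o^2 + 36) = (o - 5)*(o + 1)*(o + 3)*(o^3 - 3*o^2 - 4*o + 12) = (o - 5)*(o + 1)*(o + 2)*(o + 3)*(o^2 - 5*o + 6) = (o - 5)*(o - 3)*(o + 1)*(o + 2)*(o + 3)*(o - 2)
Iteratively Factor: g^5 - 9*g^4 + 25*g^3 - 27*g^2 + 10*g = (g)*(g^4 - 9*g^3 + 25*g^2 - 27*g + 10) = g*(g - 1)*(g^3 - 8*g^2 + 17*g - 10) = g*(g - 1)^2*(g^2 - 7*g + 10) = g*(g - 5)*(g - 1)^2*(g - 2)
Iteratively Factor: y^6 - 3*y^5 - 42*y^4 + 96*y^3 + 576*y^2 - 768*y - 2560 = (y + 4)*(y^5 - 7*y^4 - 14*y^3 + 152*y^2 - 32*y - 640) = (y + 2)*(y + 4)*(y^4 - 9*y^3 + 4*y^2 + 144*y - 320) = (y - 4)*(y + 2)*(y + 4)*(y^3 - 5*y^2 - 16*y + 80) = (y - 5)*(y - 4)*(y + 2)*(y + 4)*(y^2 - 16) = (y - 5)*(y - 4)*(y + 2)*(y + 4)^2*(y - 4)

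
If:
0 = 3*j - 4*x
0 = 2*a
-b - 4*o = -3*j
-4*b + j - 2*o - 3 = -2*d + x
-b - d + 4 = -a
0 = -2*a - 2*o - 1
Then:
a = 0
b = 70/71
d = 214/71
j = -24/71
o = -1/2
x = -18/71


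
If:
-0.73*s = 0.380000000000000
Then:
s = -0.52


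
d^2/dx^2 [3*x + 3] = 0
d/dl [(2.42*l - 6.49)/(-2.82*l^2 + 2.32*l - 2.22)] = (6.8244*l^2 - 36.6036*l + 9.6844)/(7.9524*l^4 - 13.0848*l^3 + 17.9032*l^2 - 10.3008*l + 4.9284)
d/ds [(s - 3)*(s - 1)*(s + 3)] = 3*s^2 - 2*s - 9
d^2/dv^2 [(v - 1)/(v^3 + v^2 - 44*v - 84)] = 2*((v - 1)*(3*v^2 + 2*v - 44)^2 + (-3*v^2 - 2*v - (v - 1)*(3*v + 1) + 44)*(v^3 + v^2 - 44*v - 84))/(v^3 + v^2 - 44*v - 84)^3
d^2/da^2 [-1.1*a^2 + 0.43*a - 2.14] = -2.20000000000000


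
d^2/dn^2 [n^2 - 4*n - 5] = 2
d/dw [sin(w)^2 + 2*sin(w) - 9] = 2*(sin(w) + 1)*cos(w)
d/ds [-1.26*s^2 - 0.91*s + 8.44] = -2.52*s - 0.91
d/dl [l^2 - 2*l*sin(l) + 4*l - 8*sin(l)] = -2*l*cos(l) + 2*l - 2*sin(l) - 8*cos(l) + 4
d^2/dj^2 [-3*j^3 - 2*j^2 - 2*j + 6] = -18*j - 4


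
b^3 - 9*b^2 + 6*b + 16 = (b - 8)*(b - 2)*(b + 1)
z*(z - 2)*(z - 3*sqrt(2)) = z^3 - 3*sqrt(2)*z^2 - 2*z^2 + 6*sqrt(2)*z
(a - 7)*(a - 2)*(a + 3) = a^3 - 6*a^2 - 13*a + 42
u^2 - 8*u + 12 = (u - 6)*(u - 2)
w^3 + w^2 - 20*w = w*(w - 4)*(w + 5)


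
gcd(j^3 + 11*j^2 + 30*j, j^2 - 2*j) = j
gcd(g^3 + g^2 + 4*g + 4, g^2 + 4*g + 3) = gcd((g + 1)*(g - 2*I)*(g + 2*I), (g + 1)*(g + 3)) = g + 1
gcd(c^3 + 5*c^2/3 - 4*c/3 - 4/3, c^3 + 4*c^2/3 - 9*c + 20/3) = c - 1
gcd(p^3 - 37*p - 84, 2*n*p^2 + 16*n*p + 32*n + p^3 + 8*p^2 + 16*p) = p + 4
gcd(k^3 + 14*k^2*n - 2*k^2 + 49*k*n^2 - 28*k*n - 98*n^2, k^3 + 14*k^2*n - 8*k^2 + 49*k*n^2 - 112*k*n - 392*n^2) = k^2 + 14*k*n + 49*n^2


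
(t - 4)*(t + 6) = t^2 + 2*t - 24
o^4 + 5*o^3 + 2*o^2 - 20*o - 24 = (o - 2)*(o + 2)^2*(o + 3)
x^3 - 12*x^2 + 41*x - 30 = (x - 6)*(x - 5)*(x - 1)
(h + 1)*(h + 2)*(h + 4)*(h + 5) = h^4 + 12*h^3 + 49*h^2 + 78*h + 40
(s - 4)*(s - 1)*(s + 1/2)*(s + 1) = s^4 - 7*s^3/2 - 3*s^2 + 7*s/2 + 2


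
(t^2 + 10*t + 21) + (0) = t^2 + 10*t + 21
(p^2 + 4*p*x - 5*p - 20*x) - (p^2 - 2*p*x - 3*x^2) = 6*p*x - 5*p + 3*x^2 - 20*x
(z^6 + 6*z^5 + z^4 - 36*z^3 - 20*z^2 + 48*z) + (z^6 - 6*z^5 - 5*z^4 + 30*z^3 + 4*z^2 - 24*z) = 2*z^6 - 4*z^4 - 6*z^3 - 16*z^2 + 24*z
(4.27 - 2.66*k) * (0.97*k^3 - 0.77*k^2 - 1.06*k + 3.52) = -2.5802*k^4 + 6.1901*k^3 - 0.468299999999999*k^2 - 13.8894*k + 15.0304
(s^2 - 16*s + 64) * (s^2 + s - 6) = s^4 - 15*s^3 + 42*s^2 + 160*s - 384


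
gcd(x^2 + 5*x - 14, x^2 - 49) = x + 7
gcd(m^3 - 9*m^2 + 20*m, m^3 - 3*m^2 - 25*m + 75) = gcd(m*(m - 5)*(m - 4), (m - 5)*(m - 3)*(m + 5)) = m - 5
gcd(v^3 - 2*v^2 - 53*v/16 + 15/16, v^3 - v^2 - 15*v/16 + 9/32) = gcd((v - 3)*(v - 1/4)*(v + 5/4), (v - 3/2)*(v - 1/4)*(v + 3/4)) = v - 1/4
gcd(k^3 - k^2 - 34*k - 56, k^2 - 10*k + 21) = k - 7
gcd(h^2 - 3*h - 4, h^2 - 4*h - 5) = h + 1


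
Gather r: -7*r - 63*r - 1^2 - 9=-70*r - 10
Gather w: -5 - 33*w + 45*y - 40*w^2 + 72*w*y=-40*w^2 + w*(72*y - 33) + 45*y - 5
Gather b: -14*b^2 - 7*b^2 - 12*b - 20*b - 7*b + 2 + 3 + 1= -21*b^2 - 39*b + 6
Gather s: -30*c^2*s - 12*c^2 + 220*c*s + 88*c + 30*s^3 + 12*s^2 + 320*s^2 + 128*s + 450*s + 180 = -12*c^2 + 88*c + 30*s^3 + 332*s^2 + s*(-30*c^2 + 220*c + 578) + 180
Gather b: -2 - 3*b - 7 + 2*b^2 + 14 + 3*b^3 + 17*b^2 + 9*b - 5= 3*b^3 + 19*b^2 + 6*b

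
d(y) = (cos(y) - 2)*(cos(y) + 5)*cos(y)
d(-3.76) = 9.60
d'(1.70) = 10.63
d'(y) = -(cos(y) - 2)*(cos(y) + 5)*sin(y) - (cos(y) - 2)*sin(y)*cos(y) - (cos(y) + 5)*sin(y)*cos(y) = (-3*cos(y)^2 - 6*cos(y) + 10)*sin(y)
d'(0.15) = 0.17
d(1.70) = 1.34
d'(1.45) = 9.17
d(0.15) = -5.99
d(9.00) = 10.85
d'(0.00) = 0.00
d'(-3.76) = 7.48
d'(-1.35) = -8.33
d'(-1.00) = -4.95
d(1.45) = -1.16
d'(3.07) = 0.93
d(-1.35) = -2.04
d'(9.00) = 5.35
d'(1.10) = 5.94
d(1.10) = -3.83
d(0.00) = -6.00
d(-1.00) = -4.37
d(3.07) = 11.97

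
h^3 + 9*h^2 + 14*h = h*(h + 2)*(h + 7)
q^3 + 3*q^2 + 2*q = q*(q + 1)*(q + 2)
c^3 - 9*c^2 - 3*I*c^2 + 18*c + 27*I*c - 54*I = (c - 6)*(c - 3)*(c - 3*I)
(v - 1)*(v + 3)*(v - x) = v^3 - v^2*x + 2*v^2 - 2*v*x - 3*v + 3*x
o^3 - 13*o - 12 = (o - 4)*(o + 1)*(o + 3)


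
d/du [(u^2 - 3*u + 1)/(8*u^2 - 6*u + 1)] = (18*u^2 - 14*u + 3)/(64*u^4 - 96*u^3 + 52*u^2 - 12*u + 1)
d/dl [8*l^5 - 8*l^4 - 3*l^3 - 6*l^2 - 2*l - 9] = 40*l^4 - 32*l^3 - 9*l^2 - 12*l - 2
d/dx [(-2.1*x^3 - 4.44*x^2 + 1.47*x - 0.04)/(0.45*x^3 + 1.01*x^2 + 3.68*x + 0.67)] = (-0.123000000000001*x^4 - 16.779*x^3 - 21.9909*x^2 - 5.8688*x + 1.1321)/(0.2025*x^6 + 0.909*x^5 + 4.3321*x^4 + 8.0366*x^3 + 14.8958*x^2 + 4.9312*x + 0.4489)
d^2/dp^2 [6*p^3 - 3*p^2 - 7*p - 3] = 36*p - 6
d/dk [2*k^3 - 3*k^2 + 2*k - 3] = 6*k^2 - 6*k + 2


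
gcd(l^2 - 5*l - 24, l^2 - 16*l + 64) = l - 8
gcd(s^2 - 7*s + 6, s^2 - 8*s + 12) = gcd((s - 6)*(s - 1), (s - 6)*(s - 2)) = s - 6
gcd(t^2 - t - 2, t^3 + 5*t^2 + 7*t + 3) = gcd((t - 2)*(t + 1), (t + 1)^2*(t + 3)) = t + 1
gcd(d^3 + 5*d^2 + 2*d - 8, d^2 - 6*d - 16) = d + 2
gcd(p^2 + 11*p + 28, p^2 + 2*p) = 1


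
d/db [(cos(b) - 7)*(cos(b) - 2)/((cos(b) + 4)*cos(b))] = (-13*sin(b) + 56*sin(b)/cos(b)^2 + 28*tan(b))/(cos(b) + 4)^2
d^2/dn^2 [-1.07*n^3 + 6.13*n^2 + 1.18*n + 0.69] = 12.26 - 6.42*n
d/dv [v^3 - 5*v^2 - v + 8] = 3*v^2 - 10*v - 1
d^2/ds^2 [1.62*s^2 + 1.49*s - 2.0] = 3.24000000000000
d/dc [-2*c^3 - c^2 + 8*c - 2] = -6*c^2 - 2*c + 8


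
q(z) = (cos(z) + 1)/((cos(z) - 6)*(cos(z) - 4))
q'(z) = -sin(z)/((cos(z) - 6)*(cos(z) - 4)) + (cos(z) + 1)*sin(z)/((cos(z) - 6)*(cos(z) - 4)^2) + (cos(z) + 1)*sin(z)/((cos(z) - 6)^2*(cos(z) - 4)) = (cos(z)^2 + 2*cos(z) - 34)*sin(z)/((cos(z) - 6)^2*(cos(z) - 4)^2)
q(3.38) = 0.00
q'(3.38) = 0.01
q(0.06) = 0.13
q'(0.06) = -0.01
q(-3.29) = 0.00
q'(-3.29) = -0.00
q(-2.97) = 0.00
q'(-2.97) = 0.00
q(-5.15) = 0.07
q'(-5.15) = -0.08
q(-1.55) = 0.04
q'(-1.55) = 0.06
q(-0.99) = 0.08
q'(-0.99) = 0.08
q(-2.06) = 0.02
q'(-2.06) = 0.04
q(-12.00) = 0.11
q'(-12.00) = -0.06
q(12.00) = 0.11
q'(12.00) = 0.06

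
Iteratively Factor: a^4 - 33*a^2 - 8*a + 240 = (a - 5)*(a^3 + 5*a^2 - 8*a - 48) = (a - 5)*(a + 4)*(a^2 + a - 12) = (a - 5)*(a + 4)^2*(a - 3)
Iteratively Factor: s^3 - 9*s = (s)*(s^2 - 9) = s*(s + 3)*(s - 3)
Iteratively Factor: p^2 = (p)*(p)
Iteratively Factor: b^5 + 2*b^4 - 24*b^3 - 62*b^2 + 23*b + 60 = (b + 1)*(b^4 + b^3 - 25*b^2 - 37*b + 60) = (b - 5)*(b + 1)*(b^3 + 6*b^2 + 5*b - 12) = (b - 5)*(b - 1)*(b + 1)*(b^2 + 7*b + 12) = (b - 5)*(b - 1)*(b + 1)*(b + 3)*(b + 4)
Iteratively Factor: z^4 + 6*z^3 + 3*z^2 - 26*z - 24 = (z + 4)*(z^3 + 2*z^2 - 5*z - 6) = (z - 2)*(z + 4)*(z^2 + 4*z + 3) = (z - 2)*(z + 3)*(z + 4)*(z + 1)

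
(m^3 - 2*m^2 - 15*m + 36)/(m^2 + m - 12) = m - 3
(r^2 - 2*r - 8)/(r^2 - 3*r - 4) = (r + 2)/(r + 1)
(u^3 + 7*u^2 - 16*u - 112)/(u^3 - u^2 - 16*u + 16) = (u + 7)/(u - 1)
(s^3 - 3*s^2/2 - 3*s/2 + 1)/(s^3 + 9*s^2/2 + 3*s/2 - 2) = (s - 2)/(s + 4)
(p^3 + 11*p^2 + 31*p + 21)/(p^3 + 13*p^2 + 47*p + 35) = (p + 3)/(p + 5)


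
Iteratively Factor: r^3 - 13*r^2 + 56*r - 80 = (r - 5)*(r^2 - 8*r + 16) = (r - 5)*(r - 4)*(r - 4)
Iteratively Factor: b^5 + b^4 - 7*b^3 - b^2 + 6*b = (b + 1)*(b^4 - 7*b^2 + 6*b) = (b - 2)*(b + 1)*(b^3 + 2*b^2 - 3*b) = (b - 2)*(b - 1)*(b + 1)*(b^2 + 3*b) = (b - 2)*(b - 1)*(b + 1)*(b + 3)*(b)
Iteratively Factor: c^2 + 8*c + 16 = (c + 4)*(c + 4)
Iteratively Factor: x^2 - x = (x)*(x - 1)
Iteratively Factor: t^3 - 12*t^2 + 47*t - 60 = (t - 4)*(t^2 - 8*t + 15) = (t - 5)*(t - 4)*(t - 3)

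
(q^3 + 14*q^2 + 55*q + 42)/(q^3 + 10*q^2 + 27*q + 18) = (q + 7)/(q + 3)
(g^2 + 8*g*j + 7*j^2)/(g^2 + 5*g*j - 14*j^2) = (g + j)/(g - 2*j)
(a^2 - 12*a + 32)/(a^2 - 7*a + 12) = (a - 8)/(a - 3)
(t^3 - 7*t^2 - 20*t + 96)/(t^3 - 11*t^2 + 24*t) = (t + 4)/t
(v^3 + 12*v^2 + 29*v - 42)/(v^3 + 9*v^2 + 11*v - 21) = (v + 6)/(v + 3)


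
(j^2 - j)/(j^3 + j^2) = (j - 1)/(j*(j + 1))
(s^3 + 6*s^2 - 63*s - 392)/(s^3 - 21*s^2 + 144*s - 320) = (s^2 + 14*s + 49)/(s^2 - 13*s + 40)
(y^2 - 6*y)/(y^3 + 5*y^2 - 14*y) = (y - 6)/(y^2 + 5*y - 14)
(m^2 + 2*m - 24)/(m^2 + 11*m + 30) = (m - 4)/(m + 5)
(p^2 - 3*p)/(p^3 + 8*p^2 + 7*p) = (p - 3)/(p^2 + 8*p + 7)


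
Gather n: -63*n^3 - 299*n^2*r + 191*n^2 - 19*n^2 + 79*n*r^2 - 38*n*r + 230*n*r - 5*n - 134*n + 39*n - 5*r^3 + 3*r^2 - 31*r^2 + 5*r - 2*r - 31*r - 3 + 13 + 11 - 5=-63*n^3 + n^2*(172 - 299*r) + n*(79*r^2 + 192*r - 100) - 5*r^3 - 28*r^2 - 28*r + 16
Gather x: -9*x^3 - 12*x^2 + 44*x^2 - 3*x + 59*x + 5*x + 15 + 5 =-9*x^3 + 32*x^2 + 61*x + 20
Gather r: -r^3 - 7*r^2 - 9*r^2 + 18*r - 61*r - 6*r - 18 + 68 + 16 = -r^3 - 16*r^2 - 49*r + 66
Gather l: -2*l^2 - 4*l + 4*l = -2*l^2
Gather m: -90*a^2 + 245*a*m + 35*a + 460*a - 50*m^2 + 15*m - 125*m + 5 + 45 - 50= -90*a^2 + 495*a - 50*m^2 + m*(245*a - 110)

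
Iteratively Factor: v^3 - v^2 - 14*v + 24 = (v - 3)*(v^2 + 2*v - 8) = (v - 3)*(v - 2)*(v + 4)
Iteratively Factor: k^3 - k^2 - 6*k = (k + 2)*(k^2 - 3*k) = (k - 3)*(k + 2)*(k)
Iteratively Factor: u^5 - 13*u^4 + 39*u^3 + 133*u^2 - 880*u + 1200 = (u - 5)*(u^4 - 8*u^3 - u^2 + 128*u - 240) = (u - 5)*(u - 3)*(u^3 - 5*u^2 - 16*u + 80) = (u - 5)*(u - 3)*(u + 4)*(u^2 - 9*u + 20) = (u - 5)*(u - 4)*(u - 3)*(u + 4)*(u - 5)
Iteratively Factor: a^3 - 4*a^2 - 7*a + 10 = (a - 5)*(a^2 + a - 2) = (a - 5)*(a - 1)*(a + 2)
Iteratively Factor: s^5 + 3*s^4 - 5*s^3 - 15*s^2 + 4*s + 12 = (s + 1)*(s^4 + 2*s^3 - 7*s^2 - 8*s + 12) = (s - 2)*(s + 1)*(s^3 + 4*s^2 + s - 6) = (s - 2)*(s + 1)*(s + 3)*(s^2 + s - 2) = (s - 2)*(s - 1)*(s + 1)*(s + 3)*(s + 2)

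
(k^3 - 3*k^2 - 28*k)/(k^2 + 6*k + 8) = k*(k - 7)/(k + 2)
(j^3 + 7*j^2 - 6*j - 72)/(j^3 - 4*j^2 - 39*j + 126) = (j + 4)/(j - 7)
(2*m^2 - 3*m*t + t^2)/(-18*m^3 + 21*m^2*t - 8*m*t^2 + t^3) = (-m + t)/(9*m^2 - 6*m*t + t^2)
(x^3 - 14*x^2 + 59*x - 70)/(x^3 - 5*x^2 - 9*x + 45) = (x^2 - 9*x + 14)/(x^2 - 9)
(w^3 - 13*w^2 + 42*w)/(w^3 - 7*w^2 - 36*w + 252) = w/(w + 6)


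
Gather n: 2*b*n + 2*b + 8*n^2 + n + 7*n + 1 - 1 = 2*b + 8*n^2 + n*(2*b + 8)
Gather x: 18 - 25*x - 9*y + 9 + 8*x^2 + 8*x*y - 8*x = 8*x^2 + x*(8*y - 33) - 9*y + 27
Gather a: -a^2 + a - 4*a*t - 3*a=-a^2 + a*(-4*t - 2)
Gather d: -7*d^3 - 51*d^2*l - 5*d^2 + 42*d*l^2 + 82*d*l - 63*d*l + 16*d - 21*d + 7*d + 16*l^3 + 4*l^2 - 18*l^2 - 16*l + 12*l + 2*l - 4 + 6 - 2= -7*d^3 + d^2*(-51*l - 5) + d*(42*l^2 + 19*l + 2) + 16*l^3 - 14*l^2 - 2*l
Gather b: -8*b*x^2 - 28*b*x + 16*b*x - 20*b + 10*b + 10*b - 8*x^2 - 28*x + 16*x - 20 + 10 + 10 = b*(-8*x^2 - 12*x) - 8*x^2 - 12*x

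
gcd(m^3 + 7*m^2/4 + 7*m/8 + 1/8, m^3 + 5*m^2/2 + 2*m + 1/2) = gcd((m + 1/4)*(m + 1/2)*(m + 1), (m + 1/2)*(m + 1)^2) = m^2 + 3*m/2 + 1/2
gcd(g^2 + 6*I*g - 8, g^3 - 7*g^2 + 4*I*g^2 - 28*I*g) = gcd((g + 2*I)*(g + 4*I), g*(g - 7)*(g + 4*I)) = g + 4*I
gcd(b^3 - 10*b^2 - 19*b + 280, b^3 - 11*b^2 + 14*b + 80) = b - 8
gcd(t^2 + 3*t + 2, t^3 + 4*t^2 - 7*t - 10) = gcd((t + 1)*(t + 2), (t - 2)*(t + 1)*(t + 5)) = t + 1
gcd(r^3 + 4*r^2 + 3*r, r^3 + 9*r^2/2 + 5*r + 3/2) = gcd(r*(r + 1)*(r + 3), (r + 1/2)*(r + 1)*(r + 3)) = r^2 + 4*r + 3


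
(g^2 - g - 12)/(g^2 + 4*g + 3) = (g - 4)/(g + 1)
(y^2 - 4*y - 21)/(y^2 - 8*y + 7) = (y + 3)/(y - 1)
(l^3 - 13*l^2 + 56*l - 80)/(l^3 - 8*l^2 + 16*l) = (l - 5)/l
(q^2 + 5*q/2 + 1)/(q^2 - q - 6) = (q + 1/2)/(q - 3)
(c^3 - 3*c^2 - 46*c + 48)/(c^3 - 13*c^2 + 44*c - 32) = (c + 6)/(c - 4)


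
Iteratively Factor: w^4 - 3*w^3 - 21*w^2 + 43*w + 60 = (w - 5)*(w^3 + 2*w^2 - 11*w - 12) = (w - 5)*(w + 4)*(w^2 - 2*w - 3) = (w - 5)*(w - 3)*(w + 4)*(w + 1)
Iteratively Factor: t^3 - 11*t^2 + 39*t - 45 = (t - 5)*(t^2 - 6*t + 9) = (t - 5)*(t - 3)*(t - 3)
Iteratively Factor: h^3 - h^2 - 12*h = (h - 4)*(h^2 + 3*h) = h*(h - 4)*(h + 3)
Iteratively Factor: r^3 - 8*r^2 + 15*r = (r - 3)*(r^2 - 5*r) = (r - 5)*(r - 3)*(r)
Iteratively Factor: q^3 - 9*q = (q)*(q^2 - 9) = q*(q - 3)*(q + 3)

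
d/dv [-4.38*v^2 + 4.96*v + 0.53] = 4.96 - 8.76*v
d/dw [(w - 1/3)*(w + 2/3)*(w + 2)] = 3*w^2 + 14*w/3 + 4/9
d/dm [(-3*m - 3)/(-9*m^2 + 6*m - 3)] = 3*(-m^2 - 2*m + 1)/(9*m^4 - 12*m^3 + 10*m^2 - 4*m + 1)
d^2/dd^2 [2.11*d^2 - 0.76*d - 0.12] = 4.22000000000000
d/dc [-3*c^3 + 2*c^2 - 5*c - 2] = -9*c^2 + 4*c - 5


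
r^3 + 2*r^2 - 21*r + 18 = (r - 3)*(r - 1)*(r + 6)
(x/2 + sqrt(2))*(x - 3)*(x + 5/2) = x^3/2 - x^2/4 + sqrt(2)*x^2 - 15*x/4 - sqrt(2)*x/2 - 15*sqrt(2)/2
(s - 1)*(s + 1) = s^2 - 1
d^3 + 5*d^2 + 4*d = d*(d + 1)*(d + 4)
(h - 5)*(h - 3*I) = h^2 - 5*h - 3*I*h + 15*I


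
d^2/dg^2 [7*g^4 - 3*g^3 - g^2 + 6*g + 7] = 84*g^2 - 18*g - 2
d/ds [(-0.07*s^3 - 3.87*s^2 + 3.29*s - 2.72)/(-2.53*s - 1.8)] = (0.3542*s^3 + 10.1691*s^2 + 13.932*s - 12.8036)/(6.4009*s^2 + 9.108*s + 3.24)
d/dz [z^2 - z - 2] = 2*z - 1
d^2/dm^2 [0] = 0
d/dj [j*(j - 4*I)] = 2*j - 4*I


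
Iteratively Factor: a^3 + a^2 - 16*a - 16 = (a + 4)*(a^2 - 3*a - 4) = (a + 1)*(a + 4)*(a - 4)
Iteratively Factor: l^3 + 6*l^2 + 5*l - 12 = (l + 3)*(l^2 + 3*l - 4) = (l + 3)*(l + 4)*(l - 1)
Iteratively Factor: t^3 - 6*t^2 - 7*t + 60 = (t + 3)*(t^2 - 9*t + 20) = (t - 5)*(t + 3)*(t - 4)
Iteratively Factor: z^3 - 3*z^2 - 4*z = (z + 1)*(z^2 - 4*z) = (z - 4)*(z + 1)*(z)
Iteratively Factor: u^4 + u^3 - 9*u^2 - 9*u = (u + 1)*(u^3 - 9*u) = (u + 1)*(u + 3)*(u^2 - 3*u) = (u - 3)*(u + 1)*(u + 3)*(u)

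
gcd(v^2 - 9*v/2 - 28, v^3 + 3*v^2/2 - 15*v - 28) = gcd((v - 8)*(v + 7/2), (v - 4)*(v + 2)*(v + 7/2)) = v + 7/2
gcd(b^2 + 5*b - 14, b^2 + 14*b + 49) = b + 7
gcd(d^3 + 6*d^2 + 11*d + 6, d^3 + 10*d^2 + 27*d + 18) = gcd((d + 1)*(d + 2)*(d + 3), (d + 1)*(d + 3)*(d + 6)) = d^2 + 4*d + 3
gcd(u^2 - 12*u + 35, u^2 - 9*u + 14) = u - 7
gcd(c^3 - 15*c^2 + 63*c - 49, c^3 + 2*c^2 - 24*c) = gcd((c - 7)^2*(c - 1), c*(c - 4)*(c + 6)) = 1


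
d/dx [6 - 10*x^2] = -20*x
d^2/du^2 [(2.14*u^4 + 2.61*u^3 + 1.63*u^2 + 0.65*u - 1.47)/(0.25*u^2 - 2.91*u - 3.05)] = (0.2675*u^6 - 9.34110000000001*u^5 + 98.939904*u^4 + 354.533752*u^3 + 384.78453*u^2 + 155.06745*u - 8.34996400000001)/(0.015625*u^6 - 0.545625*u^5 + 5.7792*u^4 - 11.328921*u^3 - 70.50624*u^2 - 81.210825*u - 28.372625)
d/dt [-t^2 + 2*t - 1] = 2 - 2*t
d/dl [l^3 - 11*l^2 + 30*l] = 3*l^2 - 22*l + 30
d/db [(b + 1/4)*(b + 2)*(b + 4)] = 3*b^2 + 25*b/2 + 19/2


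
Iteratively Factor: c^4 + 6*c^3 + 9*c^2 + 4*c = (c + 4)*(c^3 + 2*c^2 + c) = c*(c + 4)*(c^2 + 2*c + 1) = c*(c + 1)*(c + 4)*(c + 1)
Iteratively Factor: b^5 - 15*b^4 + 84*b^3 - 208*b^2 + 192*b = (b - 3)*(b^4 - 12*b^3 + 48*b^2 - 64*b) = (b - 4)*(b - 3)*(b^3 - 8*b^2 + 16*b) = (b - 4)^2*(b - 3)*(b^2 - 4*b) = b*(b - 4)^2*(b - 3)*(b - 4)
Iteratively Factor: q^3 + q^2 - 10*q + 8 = (q - 1)*(q^2 + 2*q - 8) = (q - 1)*(q + 4)*(q - 2)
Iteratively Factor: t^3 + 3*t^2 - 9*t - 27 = (t + 3)*(t^2 - 9) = (t - 3)*(t + 3)*(t + 3)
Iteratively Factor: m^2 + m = (m + 1)*(m)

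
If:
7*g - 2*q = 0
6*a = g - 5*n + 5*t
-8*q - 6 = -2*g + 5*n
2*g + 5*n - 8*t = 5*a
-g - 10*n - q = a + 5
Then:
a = 366/6743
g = -986/6743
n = -14822/33715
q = -3451/6743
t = -2328/6743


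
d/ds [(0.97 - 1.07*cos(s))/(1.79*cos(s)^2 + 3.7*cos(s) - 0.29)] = (-1.9153*cos(s)^2 + 3.4726*cos(s) + 3.2787)*sin(s)/(3.2041*cos(s)^4 + 13.246*cos(s)^3 + 12.6518*cos(s)^2 - 2.146*cos(s) + 0.0841)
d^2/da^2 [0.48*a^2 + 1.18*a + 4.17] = 0.960000000000000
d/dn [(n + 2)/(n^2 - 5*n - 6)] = (n^2 - 5*n - (n + 2)*(2*n - 5) - 6)/(-n^2 + 5*n + 6)^2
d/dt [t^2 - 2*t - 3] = 2*t - 2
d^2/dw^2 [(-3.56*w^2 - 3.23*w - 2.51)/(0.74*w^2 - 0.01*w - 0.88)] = (-1.77635683940025e-15*w^4 - 3.590184*w^3 - 22.156488*w^2 - 12.508812*w - 8.726406)/(0.405224*w^6 - 0.016428*w^5 - 1.445442*w^4 + 0.039071*w^3 + 1.718904*w^2 - 0.023232*w - 0.681472)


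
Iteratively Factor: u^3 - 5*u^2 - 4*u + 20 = (u - 2)*(u^2 - 3*u - 10) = (u - 5)*(u - 2)*(u + 2)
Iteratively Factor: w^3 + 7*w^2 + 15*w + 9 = (w + 3)*(w^2 + 4*w + 3) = (w + 3)^2*(w + 1)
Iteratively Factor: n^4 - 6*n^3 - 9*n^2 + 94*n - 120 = (n + 4)*(n^3 - 10*n^2 + 31*n - 30) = (n - 3)*(n + 4)*(n^2 - 7*n + 10) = (n - 5)*(n - 3)*(n + 4)*(n - 2)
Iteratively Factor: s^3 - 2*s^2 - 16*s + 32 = (s - 2)*(s^2 - 16) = (s - 2)*(s + 4)*(s - 4)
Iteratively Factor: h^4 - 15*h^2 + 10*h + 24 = (h + 4)*(h^3 - 4*h^2 + h + 6) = (h - 2)*(h + 4)*(h^2 - 2*h - 3) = (h - 3)*(h - 2)*(h + 4)*(h + 1)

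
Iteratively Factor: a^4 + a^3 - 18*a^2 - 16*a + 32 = (a - 1)*(a^3 + 2*a^2 - 16*a - 32) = (a - 1)*(a + 4)*(a^2 - 2*a - 8) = (a - 4)*(a - 1)*(a + 4)*(a + 2)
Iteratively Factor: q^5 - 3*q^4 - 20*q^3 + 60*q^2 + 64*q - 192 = (q - 3)*(q^4 - 20*q^2 + 64) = (q - 3)*(q - 2)*(q^3 + 2*q^2 - 16*q - 32) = (q - 3)*(q - 2)*(q + 2)*(q^2 - 16) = (q - 4)*(q - 3)*(q - 2)*(q + 2)*(q + 4)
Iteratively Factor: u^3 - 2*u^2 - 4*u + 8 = (u - 2)*(u^2 - 4) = (u - 2)^2*(u + 2)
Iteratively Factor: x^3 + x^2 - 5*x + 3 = (x - 1)*(x^2 + 2*x - 3) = (x - 1)*(x + 3)*(x - 1)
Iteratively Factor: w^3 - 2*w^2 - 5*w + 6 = (w - 1)*(w^2 - w - 6) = (w - 3)*(w - 1)*(w + 2)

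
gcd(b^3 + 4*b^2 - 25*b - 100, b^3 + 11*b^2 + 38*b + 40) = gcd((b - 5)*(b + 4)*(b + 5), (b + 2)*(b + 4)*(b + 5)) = b^2 + 9*b + 20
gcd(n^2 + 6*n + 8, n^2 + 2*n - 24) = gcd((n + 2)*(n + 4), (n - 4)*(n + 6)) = 1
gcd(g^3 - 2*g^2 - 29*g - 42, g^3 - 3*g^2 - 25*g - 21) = g^2 - 4*g - 21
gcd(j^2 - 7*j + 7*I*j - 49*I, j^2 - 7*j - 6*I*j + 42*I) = j - 7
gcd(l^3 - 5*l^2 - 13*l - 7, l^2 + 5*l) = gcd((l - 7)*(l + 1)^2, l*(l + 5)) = 1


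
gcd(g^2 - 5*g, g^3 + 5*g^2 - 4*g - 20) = 1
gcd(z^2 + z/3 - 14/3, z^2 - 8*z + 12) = z - 2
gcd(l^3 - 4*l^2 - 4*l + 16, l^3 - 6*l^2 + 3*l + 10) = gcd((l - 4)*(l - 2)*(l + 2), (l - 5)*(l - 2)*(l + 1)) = l - 2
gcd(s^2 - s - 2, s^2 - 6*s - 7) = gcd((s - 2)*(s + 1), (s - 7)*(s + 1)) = s + 1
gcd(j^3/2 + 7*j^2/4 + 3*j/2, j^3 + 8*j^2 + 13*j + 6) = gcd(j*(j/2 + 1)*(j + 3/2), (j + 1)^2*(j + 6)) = 1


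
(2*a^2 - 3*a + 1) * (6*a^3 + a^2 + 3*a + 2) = 12*a^5 - 16*a^4 + 9*a^3 - 4*a^2 - 3*a + 2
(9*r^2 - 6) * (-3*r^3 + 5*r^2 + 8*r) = -27*r^5 + 45*r^4 + 90*r^3 - 30*r^2 - 48*r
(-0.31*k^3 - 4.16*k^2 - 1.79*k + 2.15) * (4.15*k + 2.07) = -1.2865*k^4 - 17.9057*k^3 - 16.0397*k^2 + 5.2172*k + 4.4505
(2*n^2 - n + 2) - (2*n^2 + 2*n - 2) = 4 - 3*n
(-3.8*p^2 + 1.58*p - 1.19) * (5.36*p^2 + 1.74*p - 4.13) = -20.368*p^4 + 1.8568*p^3 + 12.0648*p^2 - 8.596*p + 4.9147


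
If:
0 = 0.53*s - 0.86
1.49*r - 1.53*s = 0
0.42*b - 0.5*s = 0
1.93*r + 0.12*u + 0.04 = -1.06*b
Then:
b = 1.93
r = 1.67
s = 1.62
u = -44.19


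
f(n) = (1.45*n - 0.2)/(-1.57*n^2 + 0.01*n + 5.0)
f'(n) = (1.45*n - 0.2)*(3.14*n - 0.01)/(-1.57*n^2 + 0.01*n + 5.0)^2 + 1.45/(-1.57*n^2 + 0.01*n + 5.0)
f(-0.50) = -0.20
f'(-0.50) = 0.38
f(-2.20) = 1.29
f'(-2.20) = 2.86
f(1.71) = 5.35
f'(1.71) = 70.64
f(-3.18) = 0.44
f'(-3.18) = 0.27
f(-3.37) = 0.40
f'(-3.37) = 0.21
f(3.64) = -0.32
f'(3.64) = 0.14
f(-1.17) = -0.67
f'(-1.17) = 1.38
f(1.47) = 1.19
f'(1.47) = 4.27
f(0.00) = -0.04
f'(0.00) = 0.29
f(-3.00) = 0.50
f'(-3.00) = 0.35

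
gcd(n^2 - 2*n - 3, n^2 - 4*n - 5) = n + 1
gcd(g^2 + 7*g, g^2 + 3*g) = g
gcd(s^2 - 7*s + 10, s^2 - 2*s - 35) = 1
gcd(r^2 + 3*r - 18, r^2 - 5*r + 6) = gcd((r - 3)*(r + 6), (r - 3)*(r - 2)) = r - 3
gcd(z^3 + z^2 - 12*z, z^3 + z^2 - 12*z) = z^3 + z^2 - 12*z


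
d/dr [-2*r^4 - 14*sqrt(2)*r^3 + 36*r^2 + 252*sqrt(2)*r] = -8*r^3 - 42*sqrt(2)*r^2 + 72*r + 252*sqrt(2)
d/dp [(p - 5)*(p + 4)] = 2*p - 1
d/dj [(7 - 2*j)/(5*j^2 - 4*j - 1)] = 10*(j^2 - 7*j + 3)/(25*j^4 - 40*j^3 + 6*j^2 + 8*j + 1)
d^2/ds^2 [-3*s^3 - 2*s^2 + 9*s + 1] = -18*s - 4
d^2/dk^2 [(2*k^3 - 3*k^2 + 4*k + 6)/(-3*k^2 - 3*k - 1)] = 6*(-25*k^3 - 69*k^2 - 44*k - 7)/(27*k^6 + 81*k^5 + 108*k^4 + 81*k^3 + 36*k^2 + 9*k + 1)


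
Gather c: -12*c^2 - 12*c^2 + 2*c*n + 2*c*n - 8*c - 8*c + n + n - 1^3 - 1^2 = -24*c^2 + c*(4*n - 16) + 2*n - 2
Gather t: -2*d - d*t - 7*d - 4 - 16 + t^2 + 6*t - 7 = -9*d + t^2 + t*(6 - d) - 27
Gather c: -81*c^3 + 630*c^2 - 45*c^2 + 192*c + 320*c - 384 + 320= -81*c^3 + 585*c^2 + 512*c - 64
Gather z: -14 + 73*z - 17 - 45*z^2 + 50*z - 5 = -45*z^2 + 123*z - 36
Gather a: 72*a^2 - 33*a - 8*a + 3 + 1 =72*a^2 - 41*a + 4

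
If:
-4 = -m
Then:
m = 4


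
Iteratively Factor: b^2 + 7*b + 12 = (b + 4)*(b + 3)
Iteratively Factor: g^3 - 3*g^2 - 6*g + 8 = (g - 1)*(g^2 - 2*g - 8) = (g - 4)*(g - 1)*(g + 2)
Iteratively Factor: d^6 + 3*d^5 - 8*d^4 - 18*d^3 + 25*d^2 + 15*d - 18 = (d - 1)*(d^5 + 4*d^4 - 4*d^3 - 22*d^2 + 3*d + 18) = (d - 1)*(d + 1)*(d^4 + 3*d^3 - 7*d^2 - 15*d + 18) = (d - 1)*(d + 1)*(d + 3)*(d^3 - 7*d + 6) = (d - 1)^2*(d + 1)*(d + 3)*(d^2 + d - 6) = (d - 2)*(d - 1)^2*(d + 1)*(d + 3)*(d + 3)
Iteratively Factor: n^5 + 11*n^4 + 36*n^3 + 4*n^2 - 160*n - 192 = (n + 2)*(n^4 + 9*n^3 + 18*n^2 - 32*n - 96) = (n - 2)*(n + 2)*(n^3 + 11*n^2 + 40*n + 48) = (n - 2)*(n + 2)*(n + 4)*(n^2 + 7*n + 12) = (n - 2)*(n + 2)*(n + 3)*(n + 4)*(n + 4)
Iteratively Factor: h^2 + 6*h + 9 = (h + 3)*(h + 3)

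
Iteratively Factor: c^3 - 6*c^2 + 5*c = (c - 5)*(c^2 - c) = c*(c - 5)*(c - 1)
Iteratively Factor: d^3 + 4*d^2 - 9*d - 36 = (d + 4)*(d^2 - 9) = (d + 3)*(d + 4)*(d - 3)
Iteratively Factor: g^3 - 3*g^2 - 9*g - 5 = (g - 5)*(g^2 + 2*g + 1) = (g - 5)*(g + 1)*(g + 1)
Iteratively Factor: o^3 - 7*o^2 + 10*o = (o - 5)*(o^2 - 2*o) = (o - 5)*(o - 2)*(o)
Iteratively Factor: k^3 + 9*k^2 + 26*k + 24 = (k + 3)*(k^2 + 6*k + 8) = (k + 3)*(k + 4)*(k + 2)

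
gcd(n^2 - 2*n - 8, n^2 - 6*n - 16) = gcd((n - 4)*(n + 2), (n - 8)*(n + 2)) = n + 2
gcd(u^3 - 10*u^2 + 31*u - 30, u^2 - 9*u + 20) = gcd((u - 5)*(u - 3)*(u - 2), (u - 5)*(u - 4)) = u - 5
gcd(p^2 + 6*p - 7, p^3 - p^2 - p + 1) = p - 1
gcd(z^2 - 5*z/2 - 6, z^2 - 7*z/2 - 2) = z - 4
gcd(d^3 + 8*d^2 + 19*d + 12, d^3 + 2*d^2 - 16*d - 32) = d + 4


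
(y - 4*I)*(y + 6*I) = y^2 + 2*I*y + 24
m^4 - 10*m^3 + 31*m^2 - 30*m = m*(m - 5)*(m - 3)*(m - 2)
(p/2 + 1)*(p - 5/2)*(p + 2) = p^3/2 + 3*p^2/4 - 3*p - 5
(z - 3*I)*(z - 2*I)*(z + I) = z^3 - 4*I*z^2 - z - 6*I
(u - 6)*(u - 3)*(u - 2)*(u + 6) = u^4 - 5*u^3 - 30*u^2 + 180*u - 216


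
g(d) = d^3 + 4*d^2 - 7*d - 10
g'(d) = 3*d^2 + 8*d - 7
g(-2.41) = 16.10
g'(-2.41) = -8.86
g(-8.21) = -236.30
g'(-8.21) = 129.53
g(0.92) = -12.28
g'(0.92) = 2.90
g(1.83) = -3.29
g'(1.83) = 17.69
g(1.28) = -10.31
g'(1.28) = 8.16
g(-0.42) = -6.43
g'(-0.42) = -9.83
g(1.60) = -6.86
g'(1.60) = 13.48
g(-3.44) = 20.71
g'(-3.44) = 0.98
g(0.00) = -10.00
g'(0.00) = -7.00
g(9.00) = 980.00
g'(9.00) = 308.00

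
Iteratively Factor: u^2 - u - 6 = (u + 2)*(u - 3)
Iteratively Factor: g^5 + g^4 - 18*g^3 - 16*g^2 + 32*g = (g + 4)*(g^4 - 3*g^3 - 6*g^2 + 8*g) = g*(g + 4)*(g^3 - 3*g^2 - 6*g + 8) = g*(g + 2)*(g + 4)*(g^2 - 5*g + 4) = g*(g - 1)*(g + 2)*(g + 4)*(g - 4)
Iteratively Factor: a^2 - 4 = (a - 2)*(a + 2)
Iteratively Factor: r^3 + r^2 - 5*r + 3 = (r - 1)*(r^2 + 2*r - 3) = (r - 1)^2*(r + 3)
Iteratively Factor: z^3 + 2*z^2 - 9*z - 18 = (z + 2)*(z^2 - 9) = (z + 2)*(z + 3)*(z - 3)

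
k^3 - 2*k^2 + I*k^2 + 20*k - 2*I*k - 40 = (k - 2)*(k - 4*I)*(k + 5*I)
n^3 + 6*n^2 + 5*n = n*(n + 1)*(n + 5)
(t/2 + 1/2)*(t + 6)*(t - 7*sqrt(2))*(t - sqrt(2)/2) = t^4/2 - 15*sqrt(2)*t^3/4 + 7*t^3/2 - 105*sqrt(2)*t^2/4 + 13*t^2/2 - 45*sqrt(2)*t/2 + 49*t/2 + 21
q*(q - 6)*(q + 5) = q^3 - q^2 - 30*q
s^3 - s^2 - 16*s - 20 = (s - 5)*(s + 2)^2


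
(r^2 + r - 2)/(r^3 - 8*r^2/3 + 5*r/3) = 3*(r + 2)/(r*(3*r - 5))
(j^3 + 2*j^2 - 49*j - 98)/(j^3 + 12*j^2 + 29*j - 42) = (j^2 - 5*j - 14)/(j^2 + 5*j - 6)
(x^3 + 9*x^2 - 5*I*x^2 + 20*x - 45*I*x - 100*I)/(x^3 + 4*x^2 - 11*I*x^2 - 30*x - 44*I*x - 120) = (x + 5)/(x - 6*I)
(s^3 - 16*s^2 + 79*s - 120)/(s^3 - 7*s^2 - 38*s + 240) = (s - 3)/(s + 6)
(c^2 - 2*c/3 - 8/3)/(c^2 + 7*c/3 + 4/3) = (c - 2)/(c + 1)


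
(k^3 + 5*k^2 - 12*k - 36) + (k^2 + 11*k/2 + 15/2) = k^3 + 6*k^2 - 13*k/2 - 57/2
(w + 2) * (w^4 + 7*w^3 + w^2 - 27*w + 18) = w^5 + 9*w^4 + 15*w^3 - 25*w^2 - 36*w + 36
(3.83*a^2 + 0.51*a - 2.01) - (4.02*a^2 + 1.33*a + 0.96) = -0.19*a^2 - 0.82*a - 2.97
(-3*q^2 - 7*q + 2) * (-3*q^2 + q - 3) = 9*q^4 + 18*q^3 - 4*q^2 + 23*q - 6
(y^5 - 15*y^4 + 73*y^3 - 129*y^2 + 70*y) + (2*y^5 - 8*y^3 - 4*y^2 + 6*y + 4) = 3*y^5 - 15*y^4 + 65*y^3 - 133*y^2 + 76*y + 4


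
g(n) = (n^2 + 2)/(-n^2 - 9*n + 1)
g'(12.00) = -0.02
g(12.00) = -0.58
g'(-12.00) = -1.10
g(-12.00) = -4.17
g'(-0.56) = 0.36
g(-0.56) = 0.40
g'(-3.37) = -0.26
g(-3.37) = 0.67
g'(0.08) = 246.10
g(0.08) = 7.33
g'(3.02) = -0.04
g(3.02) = -0.32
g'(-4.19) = -0.37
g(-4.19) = 0.92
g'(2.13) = -0.02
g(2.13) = -0.29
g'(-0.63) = 0.27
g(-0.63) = 0.38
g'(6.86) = -0.03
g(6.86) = -0.46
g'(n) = 2*n/(-n^2 - 9*n + 1) + (2*n + 9)*(n^2 + 2)/(-n^2 - 9*n + 1)^2 = 3*(-3*n^2 + 2*n + 6)/(n^4 + 18*n^3 + 79*n^2 - 18*n + 1)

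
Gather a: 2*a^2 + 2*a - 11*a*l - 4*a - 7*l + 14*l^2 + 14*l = 2*a^2 + a*(-11*l - 2) + 14*l^2 + 7*l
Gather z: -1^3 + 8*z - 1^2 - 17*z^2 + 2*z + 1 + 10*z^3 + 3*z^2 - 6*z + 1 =10*z^3 - 14*z^2 + 4*z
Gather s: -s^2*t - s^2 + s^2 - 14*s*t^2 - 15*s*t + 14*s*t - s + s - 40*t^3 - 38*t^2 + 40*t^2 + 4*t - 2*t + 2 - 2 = -s^2*t + s*(-14*t^2 - t) - 40*t^3 + 2*t^2 + 2*t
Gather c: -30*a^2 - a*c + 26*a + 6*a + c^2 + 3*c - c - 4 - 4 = -30*a^2 + 32*a + c^2 + c*(2 - a) - 8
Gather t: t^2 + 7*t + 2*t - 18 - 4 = t^2 + 9*t - 22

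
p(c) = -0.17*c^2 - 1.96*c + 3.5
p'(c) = -0.34*c - 1.96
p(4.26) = -7.93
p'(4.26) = -3.41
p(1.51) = 0.15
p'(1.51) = -2.47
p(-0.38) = 4.22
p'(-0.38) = -1.83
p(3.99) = -7.03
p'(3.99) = -3.32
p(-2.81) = 7.67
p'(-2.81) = -1.00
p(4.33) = -8.17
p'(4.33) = -3.43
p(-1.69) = 6.33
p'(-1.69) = -1.39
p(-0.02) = 3.54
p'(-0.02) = -1.95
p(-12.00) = 2.54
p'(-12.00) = 2.12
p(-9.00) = 7.37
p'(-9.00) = 1.10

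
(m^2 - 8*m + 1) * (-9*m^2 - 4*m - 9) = -9*m^4 + 68*m^3 + 14*m^2 + 68*m - 9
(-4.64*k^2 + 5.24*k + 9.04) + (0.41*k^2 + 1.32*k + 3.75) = -4.23*k^2 + 6.56*k + 12.79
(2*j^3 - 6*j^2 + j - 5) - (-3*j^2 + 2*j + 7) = 2*j^3 - 3*j^2 - j - 12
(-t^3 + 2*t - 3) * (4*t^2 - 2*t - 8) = -4*t^5 + 2*t^4 + 16*t^3 - 16*t^2 - 10*t + 24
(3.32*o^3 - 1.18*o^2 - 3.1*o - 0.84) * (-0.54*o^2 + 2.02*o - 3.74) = -1.7928*o^5 + 7.3436*o^4 - 13.1264*o^3 - 1.3952*o^2 + 9.8972*o + 3.1416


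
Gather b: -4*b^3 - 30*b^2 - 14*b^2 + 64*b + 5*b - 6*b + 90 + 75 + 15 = -4*b^3 - 44*b^2 + 63*b + 180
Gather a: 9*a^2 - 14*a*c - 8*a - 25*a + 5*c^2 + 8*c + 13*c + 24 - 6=9*a^2 + a*(-14*c - 33) + 5*c^2 + 21*c + 18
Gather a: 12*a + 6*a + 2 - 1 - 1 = 18*a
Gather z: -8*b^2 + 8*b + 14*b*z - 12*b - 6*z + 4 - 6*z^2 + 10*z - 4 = -8*b^2 - 4*b - 6*z^2 + z*(14*b + 4)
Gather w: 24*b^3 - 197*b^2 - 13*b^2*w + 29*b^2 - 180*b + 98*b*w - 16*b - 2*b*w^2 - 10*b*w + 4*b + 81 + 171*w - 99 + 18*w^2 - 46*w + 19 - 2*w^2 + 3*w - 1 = 24*b^3 - 168*b^2 - 192*b + w^2*(16 - 2*b) + w*(-13*b^2 + 88*b + 128)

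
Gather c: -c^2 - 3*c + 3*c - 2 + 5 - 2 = 1 - c^2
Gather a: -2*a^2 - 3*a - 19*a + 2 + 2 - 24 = -2*a^2 - 22*a - 20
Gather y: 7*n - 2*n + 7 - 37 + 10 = 5*n - 20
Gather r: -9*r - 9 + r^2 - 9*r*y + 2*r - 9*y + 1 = r^2 + r*(-9*y - 7) - 9*y - 8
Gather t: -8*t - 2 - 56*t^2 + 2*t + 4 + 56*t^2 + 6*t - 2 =0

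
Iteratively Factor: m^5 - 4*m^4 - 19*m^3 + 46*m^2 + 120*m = (m - 4)*(m^4 - 19*m^2 - 30*m) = (m - 5)*(m - 4)*(m^3 + 5*m^2 + 6*m) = m*(m - 5)*(m - 4)*(m^2 + 5*m + 6) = m*(m - 5)*(m - 4)*(m + 2)*(m + 3)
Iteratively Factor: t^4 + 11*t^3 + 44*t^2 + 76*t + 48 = (t + 2)*(t^3 + 9*t^2 + 26*t + 24) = (t + 2)*(t + 3)*(t^2 + 6*t + 8) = (t + 2)^2*(t + 3)*(t + 4)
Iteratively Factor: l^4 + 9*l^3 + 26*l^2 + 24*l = (l + 3)*(l^3 + 6*l^2 + 8*l) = l*(l + 3)*(l^2 + 6*l + 8) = l*(l + 2)*(l + 3)*(l + 4)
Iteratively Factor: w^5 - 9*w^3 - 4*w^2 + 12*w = (w - 1)*(w^4 + w^3 - 8*w^2 - 12*w) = (w - 3)*(w - 1)*(w^3 + 4*w^2 + 4*w) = w*(w - 3)*(w - 1)*(w^2 + 4*w + 4) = w*(w - 3)*(w - 1)*(w + 2)*(w + 2)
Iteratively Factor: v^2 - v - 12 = (v + 3)*(v - 4)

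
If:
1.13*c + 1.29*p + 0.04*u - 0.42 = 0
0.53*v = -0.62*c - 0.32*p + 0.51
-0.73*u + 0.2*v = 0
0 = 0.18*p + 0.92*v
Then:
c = 1.02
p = -0.57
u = 0.03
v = 0.11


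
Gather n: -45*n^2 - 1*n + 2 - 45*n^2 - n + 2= -90*n^2 - 2*n + 4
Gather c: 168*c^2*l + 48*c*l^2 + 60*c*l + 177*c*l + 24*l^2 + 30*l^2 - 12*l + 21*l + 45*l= 168*c^2*l + c*(48*l^2 + 237*l) + 54*l^2 + 54*l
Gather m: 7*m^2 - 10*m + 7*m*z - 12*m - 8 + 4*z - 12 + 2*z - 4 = 7*m^2 + m*(7*z - 22) + 6*z - 24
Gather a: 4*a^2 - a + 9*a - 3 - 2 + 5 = 4*a^2 + 8*a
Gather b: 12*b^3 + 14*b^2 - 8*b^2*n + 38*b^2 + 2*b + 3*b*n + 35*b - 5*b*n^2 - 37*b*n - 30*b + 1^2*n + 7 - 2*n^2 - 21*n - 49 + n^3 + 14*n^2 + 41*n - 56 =12*b^3 + b^2*(52 - 8*n) + b*(-5*n^2 - 34*n + 7) + n^3 + 12*n^2 + 21*n - 98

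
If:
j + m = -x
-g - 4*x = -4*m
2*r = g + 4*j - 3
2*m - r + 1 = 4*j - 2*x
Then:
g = -32*x/3 - 5/3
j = 2*x/3 + 5/12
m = -5*x/3 - 5/12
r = -4*x - 3/2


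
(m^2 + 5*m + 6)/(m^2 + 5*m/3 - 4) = 3*(m + 2)/(3*m - 4)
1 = 1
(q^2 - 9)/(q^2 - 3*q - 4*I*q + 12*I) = (q + 3)/(q - 4*I)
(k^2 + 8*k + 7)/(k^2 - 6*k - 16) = (k^2 + 8*k + 7)/(k^2 - 6*k - 16)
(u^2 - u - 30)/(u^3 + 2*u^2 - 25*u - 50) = (u - 6)/(u^2 - 3*u - 10)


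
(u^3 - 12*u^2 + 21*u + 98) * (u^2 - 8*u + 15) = u^5 - 20*u^4 + 132*u^3 - 250*u^2 - 469*u + 1470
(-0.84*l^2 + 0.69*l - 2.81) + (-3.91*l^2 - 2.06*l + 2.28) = -4.75*l^2 - 1.37*l - 0.53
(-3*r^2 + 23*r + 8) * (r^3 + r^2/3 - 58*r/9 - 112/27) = -3*r^5 + 22*r^4 + 35*r^3 - 1198*r^2/9 - 3968*r/27 - 896/27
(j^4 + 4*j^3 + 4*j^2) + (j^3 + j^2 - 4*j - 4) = j^4 + 5*j^3 + 5*j^2 - 4*j - 4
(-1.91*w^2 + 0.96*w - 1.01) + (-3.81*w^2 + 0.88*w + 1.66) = -5.72*w^2 + 1.84*w + 0.65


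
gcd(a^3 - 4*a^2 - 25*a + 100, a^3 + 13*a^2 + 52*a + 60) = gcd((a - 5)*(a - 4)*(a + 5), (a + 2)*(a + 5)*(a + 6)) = a + 5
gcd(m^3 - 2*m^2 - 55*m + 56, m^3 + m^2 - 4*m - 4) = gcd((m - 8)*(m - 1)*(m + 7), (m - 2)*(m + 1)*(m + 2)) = 1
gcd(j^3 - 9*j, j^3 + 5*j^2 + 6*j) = j^2 + 3*j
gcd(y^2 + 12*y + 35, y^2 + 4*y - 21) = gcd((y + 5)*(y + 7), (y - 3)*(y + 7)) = y + 7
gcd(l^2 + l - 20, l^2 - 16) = l - 4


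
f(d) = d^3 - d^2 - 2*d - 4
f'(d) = 3*d^2 - 2*d - 2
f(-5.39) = -178.86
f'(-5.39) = 95.94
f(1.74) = -5.24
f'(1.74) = 3.60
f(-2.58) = -22.67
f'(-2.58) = 23.13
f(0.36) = -4.80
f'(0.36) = -2.33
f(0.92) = -5.91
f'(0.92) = -1.30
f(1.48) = -5.91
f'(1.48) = 1.61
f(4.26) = 46.64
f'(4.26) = 43.92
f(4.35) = 50.69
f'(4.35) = 46.07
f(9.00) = 626.00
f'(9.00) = 223.00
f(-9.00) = -796.00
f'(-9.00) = 259.00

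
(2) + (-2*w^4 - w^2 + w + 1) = -2*w^4 - w^2 + w + 3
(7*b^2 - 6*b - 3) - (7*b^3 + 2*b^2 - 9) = -7*b^3 + 5*b^2 - 6*b + 6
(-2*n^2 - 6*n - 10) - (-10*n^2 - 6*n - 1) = 8*n^2 - 9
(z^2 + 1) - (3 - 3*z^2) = 4*z^2 - 2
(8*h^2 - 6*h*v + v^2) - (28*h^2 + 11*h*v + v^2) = -20*h^2 - 17*h*v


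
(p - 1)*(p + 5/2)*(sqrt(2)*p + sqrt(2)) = sqrt(2)*p^3 + 5*sqrt(2)*p^2/2 - sqrt(2)*p - 5*sqrt(2)/2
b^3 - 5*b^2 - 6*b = b*(b - 6)*(b + 1)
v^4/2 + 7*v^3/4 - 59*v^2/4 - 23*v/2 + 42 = (v/2 + 1)*(v - 4)*(v - 3/2)*(v + 7)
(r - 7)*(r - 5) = r^2 - 12*r + 35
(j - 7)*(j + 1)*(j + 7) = j^3 + j^2 - 49*j - 49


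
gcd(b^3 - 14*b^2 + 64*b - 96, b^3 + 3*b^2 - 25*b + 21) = 1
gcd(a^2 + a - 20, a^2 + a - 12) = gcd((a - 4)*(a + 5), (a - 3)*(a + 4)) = 1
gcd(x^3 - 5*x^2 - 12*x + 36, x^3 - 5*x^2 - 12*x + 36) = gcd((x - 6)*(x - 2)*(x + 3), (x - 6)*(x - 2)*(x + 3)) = x^3 - 5*x^2 - 12*x + 36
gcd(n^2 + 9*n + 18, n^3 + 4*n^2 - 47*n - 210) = n + 6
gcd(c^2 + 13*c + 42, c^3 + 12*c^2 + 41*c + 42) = c + 7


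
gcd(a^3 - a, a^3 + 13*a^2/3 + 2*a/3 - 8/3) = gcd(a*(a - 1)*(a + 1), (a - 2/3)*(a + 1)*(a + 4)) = a + 1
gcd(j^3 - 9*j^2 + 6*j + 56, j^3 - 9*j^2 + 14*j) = j - 7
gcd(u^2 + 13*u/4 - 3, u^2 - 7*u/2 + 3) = 1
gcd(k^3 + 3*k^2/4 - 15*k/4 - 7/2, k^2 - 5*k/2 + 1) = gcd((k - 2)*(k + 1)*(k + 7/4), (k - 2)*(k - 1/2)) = k - 2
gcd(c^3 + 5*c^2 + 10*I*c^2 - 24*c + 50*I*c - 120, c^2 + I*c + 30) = c + 6*I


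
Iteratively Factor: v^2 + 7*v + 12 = (v + 4)*(v + 3)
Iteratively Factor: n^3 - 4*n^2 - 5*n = (n)*(n^2 - 4*n - 5) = n*(n - 5)*(n + 1)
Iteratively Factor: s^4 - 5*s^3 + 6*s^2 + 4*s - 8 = (s - 2)*(s^3 - 3*s^2 + 4) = (s - 2)^2*(s^2 - s - 2) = (s - 2)^3*(s + 1)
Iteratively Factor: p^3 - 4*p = (p + 2)*(p^2 - 2*p) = p*(p + 2)*(p - 2)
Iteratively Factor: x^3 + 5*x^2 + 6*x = (x + 2)*(x^2 + 3*x) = (x + 2)*(x + 3)*(x)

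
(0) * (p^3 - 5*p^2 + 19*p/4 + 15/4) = 0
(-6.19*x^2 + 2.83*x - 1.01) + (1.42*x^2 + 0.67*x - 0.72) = -4.77*x^2 + 3.5*x - 1.73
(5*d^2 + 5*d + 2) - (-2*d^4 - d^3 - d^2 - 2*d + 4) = 2*d^4 + d^3 + 6*d^2 + 7*d - 2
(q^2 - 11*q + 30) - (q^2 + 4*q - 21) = 51 - 15*q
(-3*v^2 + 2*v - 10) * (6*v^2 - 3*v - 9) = -18*v^4 + 21*v^3 - 39*v^2 + 12*v + 90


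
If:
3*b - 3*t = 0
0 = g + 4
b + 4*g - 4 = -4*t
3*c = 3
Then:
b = 4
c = 1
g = -4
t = 4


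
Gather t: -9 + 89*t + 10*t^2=10*t^2 + 89*t - 9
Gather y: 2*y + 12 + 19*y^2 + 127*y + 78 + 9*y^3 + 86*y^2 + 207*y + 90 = 9*y^3 + 105*y^2 + 336*y + 180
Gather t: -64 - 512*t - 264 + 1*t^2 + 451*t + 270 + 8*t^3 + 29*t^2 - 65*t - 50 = 8*t^3 + 30*t^2 - 126*t - 108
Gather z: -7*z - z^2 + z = -z^2 - 6*z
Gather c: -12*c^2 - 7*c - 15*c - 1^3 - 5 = -12*c^2 - 22*c - 6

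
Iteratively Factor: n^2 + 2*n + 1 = (n + 1)*(n + 1)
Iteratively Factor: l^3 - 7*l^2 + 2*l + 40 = (l + 2)*(l^2 - 9*l + 20) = (l - 5)*(l + 2)*(l - 4)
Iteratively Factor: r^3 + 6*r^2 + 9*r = (r)*(r^2 + 6*r + 9) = r*(r + 3)*(r + 3)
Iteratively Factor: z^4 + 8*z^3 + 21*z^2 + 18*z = (z + 3)*(z^3 + 5*z^2 + 6*z) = (z + 2)*(z + 3)*(z^2 + 3*z) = (z + 2)*(z + 3)^2*(z)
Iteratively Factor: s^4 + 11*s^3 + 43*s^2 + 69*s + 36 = (s + 4)*(s^3 + 7*s^2 + 15*s + 9) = (s + 1)*(s + 4)*(s^2 + 6*s + 9) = (s + 1)*(s + 3)*(s + 4)*(s + 3)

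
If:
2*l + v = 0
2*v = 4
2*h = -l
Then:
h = 1/2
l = -1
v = 2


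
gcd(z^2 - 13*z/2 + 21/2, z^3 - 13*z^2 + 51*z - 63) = z - 3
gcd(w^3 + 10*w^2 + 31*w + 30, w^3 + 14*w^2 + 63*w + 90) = w^2 + 8*w + 15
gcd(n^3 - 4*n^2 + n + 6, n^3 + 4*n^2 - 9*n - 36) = n - 3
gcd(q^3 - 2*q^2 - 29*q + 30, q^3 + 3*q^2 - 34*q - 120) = q^2 - q - 30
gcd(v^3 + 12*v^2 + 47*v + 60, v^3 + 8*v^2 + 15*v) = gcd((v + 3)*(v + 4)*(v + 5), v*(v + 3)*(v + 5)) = v^2 + 8*v + 15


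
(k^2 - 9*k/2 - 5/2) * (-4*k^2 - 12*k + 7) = -4*k^4 + 6*k^3 + 71*k^2 - 3*k/2 - 35/2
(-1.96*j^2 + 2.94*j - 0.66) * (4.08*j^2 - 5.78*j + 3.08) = -7.9968*j^4 + 23.324*j^3 - 25.7228*j^2 + 12.87*j - 2.0328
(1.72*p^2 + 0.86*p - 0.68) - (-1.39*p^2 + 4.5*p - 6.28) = 3.11*p^2 - 3.64*p + 5.6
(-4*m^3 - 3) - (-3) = -4*m^3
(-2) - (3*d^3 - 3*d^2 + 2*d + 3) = -3*d^3 + 3*d^2 - 2*d - 5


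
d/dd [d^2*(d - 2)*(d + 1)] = d*(4*d^2 - 3*d - 4)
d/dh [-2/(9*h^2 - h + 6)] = 2*(18*h - 1)/(9*h^2 - h + 6)^2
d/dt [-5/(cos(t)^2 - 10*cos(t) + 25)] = -10*sin(t)/(cos(t) - 5)^3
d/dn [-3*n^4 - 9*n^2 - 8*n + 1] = -12*n^3 - 18*n - 8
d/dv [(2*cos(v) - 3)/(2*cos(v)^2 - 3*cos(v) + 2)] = (4*cos(v)^2 - 12*cos(v) + 5)*sin(v)/(3*cos(v) - cos(2*v) - 3)^2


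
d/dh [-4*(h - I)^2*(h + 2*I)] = -12*h^2 - 12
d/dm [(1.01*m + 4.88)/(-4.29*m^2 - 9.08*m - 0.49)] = (4.3329*m^2 + 41.8704*m + 43.8155)/(18.4041*m^4 + 77.9064*m^3 + 86.6506*m^2 + 8.8984*m + 0.2401)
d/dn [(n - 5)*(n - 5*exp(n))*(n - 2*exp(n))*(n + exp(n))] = -6*n^3*exp(n) + 4*n^3 + 6*n^2*exp(2*n) + 12*n^2*exp(n) - 15*n^2 + 30*n*exp(3*n) - 24*n*exp(2*n) + 60*n*exp(n) - 140*exp(3*n) - 15*exp(2*n)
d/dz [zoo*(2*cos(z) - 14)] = zoo*sin(z)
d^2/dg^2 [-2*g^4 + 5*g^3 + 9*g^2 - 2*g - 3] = -24*g^2 + 30*g + 18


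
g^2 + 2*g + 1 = (g + 1)^2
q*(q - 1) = q^2 - q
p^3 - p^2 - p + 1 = (p - 1)^2*(p + 1)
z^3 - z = z*(z - 1)*(z + 1)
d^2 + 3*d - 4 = (d - 1)*(d + 4)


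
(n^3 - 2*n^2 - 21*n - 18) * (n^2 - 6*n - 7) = n^5 - 8*n^4 - 16*n^3 + 122*n^2 + 255*n + 126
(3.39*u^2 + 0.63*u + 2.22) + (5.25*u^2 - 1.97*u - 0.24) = 8.64*u^2 - 1.34*u + 1.98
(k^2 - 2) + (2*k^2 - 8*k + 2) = 3*k^2 - 8*k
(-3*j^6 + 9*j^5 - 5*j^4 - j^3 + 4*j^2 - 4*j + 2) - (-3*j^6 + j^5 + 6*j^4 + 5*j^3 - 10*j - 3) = 8*j^5 - 11*j^4 - 6*j^3 + 4*j^2 + 6*j + 5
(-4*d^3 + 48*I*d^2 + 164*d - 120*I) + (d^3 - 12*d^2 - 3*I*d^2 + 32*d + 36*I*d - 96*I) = -3*d^3 - 12*d^2 + 45*I*d^2 + 196*d + 36*I*d - 216*I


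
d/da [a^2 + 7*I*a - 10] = 2*a + 7*I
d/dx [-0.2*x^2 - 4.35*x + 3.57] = -0.4*x - 4.35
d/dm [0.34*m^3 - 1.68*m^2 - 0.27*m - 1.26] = 1.02*m^2 - 3.36*m - 0.27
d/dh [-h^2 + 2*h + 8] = 2 - 2*h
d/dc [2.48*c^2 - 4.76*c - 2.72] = 4.96*c - 4.76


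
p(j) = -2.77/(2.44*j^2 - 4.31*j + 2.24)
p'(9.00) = 0.00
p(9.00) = -0.02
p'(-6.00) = -0.01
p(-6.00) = -0.02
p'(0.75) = -12.47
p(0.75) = -7.29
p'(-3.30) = -0.03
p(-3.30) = -0.06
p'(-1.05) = -0.29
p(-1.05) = -0.29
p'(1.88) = 1.77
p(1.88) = -1.00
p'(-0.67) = -0.54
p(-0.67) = -0.45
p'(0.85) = -3.90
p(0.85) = -8.16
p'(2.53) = 0.46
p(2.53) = -0.40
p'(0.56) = -12.48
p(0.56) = -4.68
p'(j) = -2.77*(4.31 - 4.88*j)/(2.44*j^2 - 4.31*j + 2.24)^2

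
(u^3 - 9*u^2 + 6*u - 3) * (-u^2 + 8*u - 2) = -u^5 + 17*u^4 - 80*u^3 + 69*u^2 - 36*u + 6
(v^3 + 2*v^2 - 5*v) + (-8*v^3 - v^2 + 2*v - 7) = -7*v^3 + v^2 - 3*v - 7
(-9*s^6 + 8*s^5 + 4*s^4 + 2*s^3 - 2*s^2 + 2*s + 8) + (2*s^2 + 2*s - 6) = -9*s^6 + 8*s^5 + 4*s^4 + 2*s^3 + 4*s + 2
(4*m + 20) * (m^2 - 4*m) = 4*m^3 + 4*m^2 - 80*m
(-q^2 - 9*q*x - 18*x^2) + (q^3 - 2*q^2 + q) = q^3 - 3*q^2 - 9*q*x + q - 18*x^2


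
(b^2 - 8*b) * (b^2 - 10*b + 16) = b^4 - 18*b^3 + 96*b^2 - 128*b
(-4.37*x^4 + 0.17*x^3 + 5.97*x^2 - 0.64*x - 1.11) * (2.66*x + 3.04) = -11.6242*x^5 - 12.8326*x^4 + 16.397*x^3 + 16.4464*x^2 - 4.8982*x - 3.3744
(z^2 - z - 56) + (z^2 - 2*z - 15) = 2*z^2 - 3*z - 71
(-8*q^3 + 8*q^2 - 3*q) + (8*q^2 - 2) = -8*q^3 + 16*q^2 - 3*q - 2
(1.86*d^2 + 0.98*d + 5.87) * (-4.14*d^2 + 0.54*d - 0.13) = -7.7004*d^4 - 3.0528*d^3 - 24.0144*d^2 + 3.0424*d - 0.7631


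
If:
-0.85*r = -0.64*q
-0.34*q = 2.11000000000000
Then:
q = -6.21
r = -4.67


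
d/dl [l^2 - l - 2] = 2*l - 1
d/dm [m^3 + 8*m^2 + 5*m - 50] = 3*m^2 + 16*m + 5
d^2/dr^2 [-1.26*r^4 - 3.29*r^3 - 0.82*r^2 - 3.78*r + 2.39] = -15.12*r^2 - 19.74*r - 1.64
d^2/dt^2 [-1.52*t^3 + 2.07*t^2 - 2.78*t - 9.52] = 4.14 - 9.12*t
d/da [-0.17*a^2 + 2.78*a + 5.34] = 2.78 - 0.34*a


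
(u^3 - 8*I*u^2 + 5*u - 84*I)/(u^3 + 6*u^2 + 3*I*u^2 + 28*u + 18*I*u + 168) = (u^2 - 4*I*u + 21)/(u^2 + u*(6 + 7*I) + 42*I)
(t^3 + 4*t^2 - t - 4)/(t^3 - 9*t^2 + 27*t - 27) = (t^3 + 4*t^2 - t - 4)/(t^3 - 9*t^2 + 27*t - 27)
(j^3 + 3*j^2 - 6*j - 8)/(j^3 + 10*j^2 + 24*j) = (j^2 - j - 2)/(j*(j + 6))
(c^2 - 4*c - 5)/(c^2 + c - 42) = (c^2 - 4*c - 5)/(c^2 + c - 42)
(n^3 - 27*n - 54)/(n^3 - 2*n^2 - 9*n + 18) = (n^2 - 3*n - 18)/(n^2 - 5*n + 6)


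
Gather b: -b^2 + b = -b^2 + b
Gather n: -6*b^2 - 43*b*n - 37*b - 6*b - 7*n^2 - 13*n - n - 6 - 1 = -6*b^2 - 43*b - 7*n^2 + n*(-43*b - 14) - 7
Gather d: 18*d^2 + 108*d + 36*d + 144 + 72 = 18*d^2 + 144*d + 216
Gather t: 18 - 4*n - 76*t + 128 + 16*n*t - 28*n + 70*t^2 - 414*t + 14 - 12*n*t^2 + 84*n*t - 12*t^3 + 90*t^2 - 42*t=-32*n - 12*t^3 + t^2*(160 - 12*n) + t*(100*n - 532) + 160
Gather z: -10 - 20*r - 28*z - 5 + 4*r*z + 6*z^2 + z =-20*r + 6*z^2 + z*(4*r - 27) - 15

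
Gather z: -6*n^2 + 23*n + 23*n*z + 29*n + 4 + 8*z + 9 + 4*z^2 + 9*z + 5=-6*n^2 + 52*n + 4*z^2 + z*(23*n + 17) + 18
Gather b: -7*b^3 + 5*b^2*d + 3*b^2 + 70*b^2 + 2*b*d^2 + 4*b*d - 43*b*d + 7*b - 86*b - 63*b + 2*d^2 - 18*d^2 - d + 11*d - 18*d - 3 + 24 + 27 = -7*b^3 + b^2*(5*d + 73) + b*(2*d^2 - 39*d - 142) - 16*d^2 - 8*d + 48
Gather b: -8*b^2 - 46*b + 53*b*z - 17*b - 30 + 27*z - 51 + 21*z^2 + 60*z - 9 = -8*b^2 + b*(53*z - 63) + 21*z^2 + 87*z - 90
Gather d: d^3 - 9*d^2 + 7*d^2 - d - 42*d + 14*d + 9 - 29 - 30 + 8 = d^3 - 2*d^2 - 29*d - 42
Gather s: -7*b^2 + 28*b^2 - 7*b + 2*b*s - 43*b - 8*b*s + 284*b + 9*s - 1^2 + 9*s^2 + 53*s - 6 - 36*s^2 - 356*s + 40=21*b^2 + 234*b - 27*s^2 + s*(-6*b - 294) + 33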